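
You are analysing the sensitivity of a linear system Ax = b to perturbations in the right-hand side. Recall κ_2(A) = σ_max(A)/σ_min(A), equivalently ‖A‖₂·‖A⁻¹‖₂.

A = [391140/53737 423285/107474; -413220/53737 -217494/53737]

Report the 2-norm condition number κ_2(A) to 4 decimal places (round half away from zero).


M = AᵀA = [1332000/11881 710370/11881; 710370/11881 1515681/47524]. tr(M)=6843681/47524, det(M)=8100/11881
char-poly roots: 144 and 225/47524
κ = σ_max/σ_min = 12/(15/218) = 174.4000

174.4000


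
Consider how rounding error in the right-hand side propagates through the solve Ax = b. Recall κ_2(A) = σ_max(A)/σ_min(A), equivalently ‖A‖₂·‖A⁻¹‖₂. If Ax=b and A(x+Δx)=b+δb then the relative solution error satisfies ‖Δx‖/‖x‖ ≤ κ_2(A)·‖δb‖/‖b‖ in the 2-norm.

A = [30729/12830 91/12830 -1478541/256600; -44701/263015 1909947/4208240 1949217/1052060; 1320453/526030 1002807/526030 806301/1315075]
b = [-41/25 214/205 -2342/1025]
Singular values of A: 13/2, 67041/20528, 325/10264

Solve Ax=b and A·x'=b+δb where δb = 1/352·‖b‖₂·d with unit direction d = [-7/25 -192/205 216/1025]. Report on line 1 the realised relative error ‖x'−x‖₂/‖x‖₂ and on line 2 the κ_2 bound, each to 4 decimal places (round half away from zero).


σ_max = 13/2, σ_min = 325/10264
κ = σ_max/σ_min = (13/2)/(325/10264) = 205.2800
worst-case relative error ≤ 205.2800 × 1/352 = 0.5832
solve Ax = b  →  x = [-18.0619 24.8978 -7.1925]
2-norm of b is 3.0000; of x, 31.5890
δb = ε·‖b‖·d = [-0.0024 -0.0080 0.0018]; solving A·Δx = δb gives ‖Δx‖ = 0.2692
dividing the unrounded norms, ‖Δx‖/‖x‖ = 0.0085
realised/bound (from unrounded values) ≈ 0.0146

0.0085
0.5832


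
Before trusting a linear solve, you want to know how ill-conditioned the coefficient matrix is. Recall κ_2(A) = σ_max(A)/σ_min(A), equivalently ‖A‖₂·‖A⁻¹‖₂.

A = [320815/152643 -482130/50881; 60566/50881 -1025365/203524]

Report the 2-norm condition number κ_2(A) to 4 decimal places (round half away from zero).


175.2000

form AᵀA = [470368261/80622441 -464247355/17916098; -464247355/17916098 16507137625/143328784] with trace 92855521/767376 and determinant 366025/767376
λ_max, λ_min = (92855521/767376 ± √8621024264979841/588865925376)/2 = 121, 3025/767376
κ_2(A) = √(λ_max/λ_min) = √(121 / (3025/767376)) = 175.2000


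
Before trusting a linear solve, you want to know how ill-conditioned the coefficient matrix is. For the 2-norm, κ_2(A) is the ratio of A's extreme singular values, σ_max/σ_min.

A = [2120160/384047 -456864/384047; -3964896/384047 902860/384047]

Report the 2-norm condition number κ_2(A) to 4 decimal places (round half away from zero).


206.6250

M = AᵀA = [69949753344/510353281 -15738307200/510353281; -15738307200/510353281 3542840464/510353281]. tr(M)=43719568/303601, det(M)=147456/303601
solving λ² − 43719568/303601·λ + 147456/303601 = 0 gives λ = 144, 1024/303601
κ = σ_max/σ_min = 12/(32/551) = 206.6250


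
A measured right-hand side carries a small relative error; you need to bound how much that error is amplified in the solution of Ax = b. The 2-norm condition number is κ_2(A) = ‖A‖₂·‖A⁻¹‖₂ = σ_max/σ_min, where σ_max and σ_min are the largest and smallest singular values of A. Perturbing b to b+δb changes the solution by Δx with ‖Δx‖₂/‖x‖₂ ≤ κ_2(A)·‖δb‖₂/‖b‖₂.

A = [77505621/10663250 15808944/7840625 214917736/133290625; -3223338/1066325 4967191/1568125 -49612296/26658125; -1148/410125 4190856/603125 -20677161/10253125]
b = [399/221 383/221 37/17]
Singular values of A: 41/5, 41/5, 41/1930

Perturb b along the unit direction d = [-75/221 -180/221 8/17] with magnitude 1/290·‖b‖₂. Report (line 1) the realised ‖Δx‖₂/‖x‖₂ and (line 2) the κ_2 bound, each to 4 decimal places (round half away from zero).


0.0114
1.3310

largest singular value 41/5, smallest 41/1930
condition number: (41/5) ÷ (41/1930) = 386.0000
worst-case relative error ≤ 386.0000 × 1/290 = 1.3310
solve Ax = b  →  x = [13.2976 -12.2925 -43.4523]
‖b‖₂ = 3.3166 and ‖x‖₂ = 47.0748
Δx = A⁻¹·δb where δb = 1/290·3.3166·d; ‖Δx‖ = 0.5384
realised ‖Δx‖/‖x‖ = 0.0114
so the bound overstates the realised error by a factor of ≈ 116.3873 (computed from the unrounded values)


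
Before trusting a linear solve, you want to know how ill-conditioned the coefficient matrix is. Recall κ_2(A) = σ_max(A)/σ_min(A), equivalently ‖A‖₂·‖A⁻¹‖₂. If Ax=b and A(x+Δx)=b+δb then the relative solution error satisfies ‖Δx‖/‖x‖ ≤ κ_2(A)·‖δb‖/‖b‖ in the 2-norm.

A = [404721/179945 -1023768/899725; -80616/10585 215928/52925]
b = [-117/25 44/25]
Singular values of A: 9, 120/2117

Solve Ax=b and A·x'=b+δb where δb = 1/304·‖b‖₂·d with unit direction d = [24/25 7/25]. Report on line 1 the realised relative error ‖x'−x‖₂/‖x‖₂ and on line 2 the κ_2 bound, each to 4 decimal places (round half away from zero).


0.0041
0.5223

σ_max = 9, σ_min = 120/2117
κ = σ_max/σ_min = 9/(120/2117) = 158.7750
bound on ‖Δx‖/‖x‖: κ·ε = 158.7750·1/304 = 0.5223
solve Ax = b  →  x = [-33.5020 -62.1078]
‖b‖ = 5.0000, ‖x‖ = 70.5675
Δx = A⁻¹·δb where δb = 1/304·5.0000·d; ‖Δx‖ = 0.2902
realised ‖Δx‖/‖x‖ = 0.0041
tightness: 0.0041 against a bound of 0.5223 (unrounded ratio ≈ 0.0079)


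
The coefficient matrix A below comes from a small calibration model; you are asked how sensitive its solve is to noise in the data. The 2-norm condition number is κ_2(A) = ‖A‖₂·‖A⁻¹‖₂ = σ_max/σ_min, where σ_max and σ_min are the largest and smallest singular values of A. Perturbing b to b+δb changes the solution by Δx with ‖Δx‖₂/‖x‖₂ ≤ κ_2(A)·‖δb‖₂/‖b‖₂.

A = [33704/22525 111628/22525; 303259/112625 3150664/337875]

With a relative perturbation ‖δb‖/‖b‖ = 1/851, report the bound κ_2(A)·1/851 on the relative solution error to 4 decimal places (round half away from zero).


0.2335

M = AᵀA = [416487929/43890625 4282492984/131671875; 4282492984/131671875 44049709264/395015625]. tr(M)=76476961/632025, det(M)=234256/632025
eigenvalues of AᵀA: λ = (tr ± √(tr²−4·det))/2 = 121, 1936/632025
κ_2(A) = √(λ_max/λ_min) = √(121 / (1936/632025)) = 198.7500
bound on ‖Δx‖/‖x‖: κ·ε = 198.7500·1/851 = 0.2335


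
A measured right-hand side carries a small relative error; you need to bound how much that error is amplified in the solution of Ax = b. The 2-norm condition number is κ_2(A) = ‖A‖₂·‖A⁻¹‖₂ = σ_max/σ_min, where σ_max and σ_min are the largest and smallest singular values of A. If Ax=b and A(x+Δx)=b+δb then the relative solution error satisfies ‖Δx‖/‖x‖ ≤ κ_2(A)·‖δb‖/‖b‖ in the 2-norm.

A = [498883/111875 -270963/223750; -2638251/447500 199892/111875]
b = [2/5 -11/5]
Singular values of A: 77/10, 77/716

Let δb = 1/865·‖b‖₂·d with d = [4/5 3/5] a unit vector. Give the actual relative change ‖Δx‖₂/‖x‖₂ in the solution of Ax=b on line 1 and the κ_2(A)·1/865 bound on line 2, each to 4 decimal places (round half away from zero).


largest singular value 77/10, smallest 77/716
condition number: (77/10) ÷ (77/716) = 71.6000
κ_2(A)·‖δb‖/‖b‖ = 0.0828
solve Ax = b  →  x = [-2.3543 -8.9995]
‖b‖₂ = 2.2361 and ‖x‖₂ = 9.3023
re-solving with b+δb shifts x by Δx of norm 0.0240
dividing the unrounded norms, ‖Δx‖/‖x‖ = 0.0026
so the bound overstates the realised error by a factor of ≈ 32.0330 (computed from the unrounded values)

0.0026
0.0828


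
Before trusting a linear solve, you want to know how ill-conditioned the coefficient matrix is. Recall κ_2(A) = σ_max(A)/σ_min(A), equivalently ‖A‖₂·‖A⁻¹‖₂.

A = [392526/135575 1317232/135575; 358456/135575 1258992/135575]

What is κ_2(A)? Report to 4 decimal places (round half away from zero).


163.6250

form AᵀA = [335989732/21855625 1151416224/21855625; 1151416224/21855625 3947872768/21855625] with trace 6854180/34969 and determinant 50176/34969
solving λ² − 6854180/34969·λ + 50176/34969 = 0 gives λ = 196, 256/34969
κ_2(A) = √(λ_max/λ_min) = √(196 / (256/34969)) = 163.6250


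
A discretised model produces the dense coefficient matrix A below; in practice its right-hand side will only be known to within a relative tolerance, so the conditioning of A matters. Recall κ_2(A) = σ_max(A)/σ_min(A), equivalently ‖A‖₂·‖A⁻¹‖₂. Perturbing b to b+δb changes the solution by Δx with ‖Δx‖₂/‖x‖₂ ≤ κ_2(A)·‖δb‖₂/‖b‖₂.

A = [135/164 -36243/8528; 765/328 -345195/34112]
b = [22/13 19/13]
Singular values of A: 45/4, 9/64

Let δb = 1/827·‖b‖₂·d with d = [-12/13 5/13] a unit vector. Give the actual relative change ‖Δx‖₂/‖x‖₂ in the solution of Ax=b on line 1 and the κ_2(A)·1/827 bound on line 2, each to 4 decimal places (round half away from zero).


σ_max = 45/4, σ_min = 9/64
κ_2(A) = (45/4) / (9/64) = 80.0000
worst-case relative error ≤ 80.0000 × 1/827 = 0.0967
solve Ax = b  →  x = [-6.8986 -1.7344]
‖b‖ = 2.2361, ‖x‖ = 7.1133
re-solving with b+δb shifts x by Δx of norm 0.0192
dividing the unrounded norms, ‖Δx‖/‖x‖ = 0.0027
tightness: 0.0027 against a bound of 0.0967 (unrounded ratio ≈ 0.0279)

0.0027
0.0967


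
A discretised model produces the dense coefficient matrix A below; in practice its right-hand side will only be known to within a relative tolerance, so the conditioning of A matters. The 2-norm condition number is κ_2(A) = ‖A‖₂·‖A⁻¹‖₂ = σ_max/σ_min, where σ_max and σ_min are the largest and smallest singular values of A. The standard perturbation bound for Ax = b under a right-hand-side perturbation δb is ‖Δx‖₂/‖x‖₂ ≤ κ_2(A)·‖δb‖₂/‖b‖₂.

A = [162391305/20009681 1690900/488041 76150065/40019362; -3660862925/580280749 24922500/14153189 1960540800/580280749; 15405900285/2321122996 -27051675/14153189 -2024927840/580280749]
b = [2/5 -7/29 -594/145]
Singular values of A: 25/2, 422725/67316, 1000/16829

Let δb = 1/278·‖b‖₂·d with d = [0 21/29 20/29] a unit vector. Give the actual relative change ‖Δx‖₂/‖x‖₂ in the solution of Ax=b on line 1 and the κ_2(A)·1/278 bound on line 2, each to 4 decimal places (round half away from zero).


largest singular value 25/2, smallest 1000/16829
κ_2(A) = (25/2) / (1000/16829) = 210.3625
perturbation bound = 210.3625·1/278 = 0.7567
solve Ax = b  →  x = [-7.7486 36.7792 -33.7093]
2-norm of b is 4.1231; of x, 50.4883
re-solving with b+δb shifts x by Δx of norm 0.2496
dividing the unrounded norms, ‖Δx‖/‖x‖ = 0.0049
realised/bound (from unrounded values) ≈ 0.0065

0.0049
0.7567


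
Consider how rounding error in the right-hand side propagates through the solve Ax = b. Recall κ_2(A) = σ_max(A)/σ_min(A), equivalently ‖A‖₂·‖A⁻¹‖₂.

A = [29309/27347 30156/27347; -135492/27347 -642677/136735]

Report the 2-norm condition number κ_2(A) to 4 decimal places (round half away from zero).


115.0000

AᵀA = [394205/15341 1876896/76705; 1876896/76705 8939021/383525]; tr = 648074/13225, det = 2401/13225
λ_max, λ_min = (648074/13225 ± √419872896576/174900625)/2 = 49, 49/13225
so κ_2 = √(49 / (49/13225)) = 115.0000


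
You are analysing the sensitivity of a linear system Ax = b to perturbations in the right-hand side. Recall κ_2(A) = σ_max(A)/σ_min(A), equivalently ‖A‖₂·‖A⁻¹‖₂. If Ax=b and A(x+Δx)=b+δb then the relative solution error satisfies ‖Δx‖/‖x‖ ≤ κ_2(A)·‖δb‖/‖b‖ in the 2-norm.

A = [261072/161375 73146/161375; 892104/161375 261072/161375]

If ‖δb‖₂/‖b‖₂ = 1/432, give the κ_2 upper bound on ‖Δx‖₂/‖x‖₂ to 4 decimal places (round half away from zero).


form AᵀA = [6912065088/208335125 2015997984/208335125; 2015997984/208335125 588071412/208335125] with trace 60001092/1666681 and determinant 20736/1666681
solving λ² − 60001092/1666681·λ + 20736/1666681 = 0 gives λ = 36, 576/1666681
κ = σ_max/σ_min = 6/(24/1291) = 322.7500
κ_2(A)·‖δb‖/‖b‖ = 0.7471

0.7471


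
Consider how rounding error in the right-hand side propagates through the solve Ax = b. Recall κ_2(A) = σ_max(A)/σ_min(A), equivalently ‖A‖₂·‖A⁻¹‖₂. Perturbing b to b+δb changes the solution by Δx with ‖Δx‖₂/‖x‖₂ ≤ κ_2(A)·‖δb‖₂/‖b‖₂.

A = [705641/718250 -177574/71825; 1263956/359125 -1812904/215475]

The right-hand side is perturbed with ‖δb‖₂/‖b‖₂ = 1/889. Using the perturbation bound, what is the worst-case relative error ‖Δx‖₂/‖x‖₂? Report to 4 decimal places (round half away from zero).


0.2331

M = AᵀA = [11021229281/825412900 -3967017809/123811935; -3967017809/123811935 5712661828/74287161]. tr(M)=3967202641/43956900, det(M)=2085136/10989225
solving λ² − 3967202641/43956900·λ + 2085136/10989225 = 0 gives λ = 361/4, 23104/10989225
σ_max=√(361/4)=(19/2), σ_min=√(23104/10989225)=(152/3315) → κ = 207.1875
perturbation bound = 207.1875·1/889 = 0.2331


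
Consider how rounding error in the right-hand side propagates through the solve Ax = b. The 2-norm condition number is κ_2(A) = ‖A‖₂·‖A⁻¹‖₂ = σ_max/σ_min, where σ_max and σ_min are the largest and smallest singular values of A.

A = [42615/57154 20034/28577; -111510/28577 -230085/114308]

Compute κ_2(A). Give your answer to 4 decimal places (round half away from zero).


16.4000

M = AᵀA = [30668625/1943236 8139285/971618; 8139285/971618 35312841/7772944]. tr(M)=546669/26896, det(M)=164025/107584
eigenvalues of AᵀA: λ = (tr ± √(tr²−4·det))/2 = 81/4, 2025/26896
σ_max=√(81/4)=(9/2), σ_min=√(2025/26896)=(45/164) → κ = 16.4000


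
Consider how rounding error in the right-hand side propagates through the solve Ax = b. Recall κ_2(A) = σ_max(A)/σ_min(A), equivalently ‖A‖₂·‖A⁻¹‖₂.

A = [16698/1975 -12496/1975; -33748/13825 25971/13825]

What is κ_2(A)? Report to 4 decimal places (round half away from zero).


AᵀA = [118410116/1529045 -88805772/1529045; -88805772/1529045 66606749/1529045]; tr = 37003373/305809, det = 58564/305809
λ_max, λ_min = (37003373/305809 ± √1369177975784025/93519144481)/2 = 121, 484/305809
σ_max=√121=11, σ_min=√(484/305809)=(22/553) → κ = 276.5000

276.5000


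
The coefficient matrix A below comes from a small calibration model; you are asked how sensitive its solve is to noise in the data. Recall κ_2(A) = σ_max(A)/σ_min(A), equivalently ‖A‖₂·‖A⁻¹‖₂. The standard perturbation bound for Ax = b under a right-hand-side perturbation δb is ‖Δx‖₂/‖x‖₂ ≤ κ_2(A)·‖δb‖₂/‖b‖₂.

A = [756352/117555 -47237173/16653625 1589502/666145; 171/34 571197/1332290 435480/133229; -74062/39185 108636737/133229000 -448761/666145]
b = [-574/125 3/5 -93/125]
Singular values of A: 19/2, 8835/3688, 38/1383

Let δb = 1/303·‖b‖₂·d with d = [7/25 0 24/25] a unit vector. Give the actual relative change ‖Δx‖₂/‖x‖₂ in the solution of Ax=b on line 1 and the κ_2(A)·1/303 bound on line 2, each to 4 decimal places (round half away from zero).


from the listed singular values, σ₁ = 19/2, σ_n = 38/1383
condition number: (19/2) ÷ (38/1383) = 345.7500
worst-case relative error ≤ 345.7500 × 1/303 = 1.1411
solve Ax = b  →  x = [33.9752 31.3989 -56.2118]
‖b‖ = 4.6904, ‖x‖ = 72.8009
re-solving with b+δb shifts x by Δx of norm 0.5634
realised ‖Δx‖/‖x‖ = 0.0077
tightness: 0.0077 against a bound of 1.1411 (unrounded ratio ≈ 0.0068)

0.0077
1.1411


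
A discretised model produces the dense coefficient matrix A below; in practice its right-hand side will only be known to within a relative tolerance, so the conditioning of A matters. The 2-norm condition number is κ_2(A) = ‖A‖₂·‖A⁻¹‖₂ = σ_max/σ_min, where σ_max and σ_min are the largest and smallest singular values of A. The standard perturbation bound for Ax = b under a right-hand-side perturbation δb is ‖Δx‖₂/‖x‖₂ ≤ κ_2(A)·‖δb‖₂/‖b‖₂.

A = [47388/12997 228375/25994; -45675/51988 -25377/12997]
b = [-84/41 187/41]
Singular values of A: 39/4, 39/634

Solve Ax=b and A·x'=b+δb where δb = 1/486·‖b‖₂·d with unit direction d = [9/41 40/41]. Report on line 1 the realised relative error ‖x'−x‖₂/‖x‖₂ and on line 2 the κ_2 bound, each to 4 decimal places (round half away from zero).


largest singular value 39/4, smallest 39/634
κ = σ_max/σ_min = (39/4)/(39/634) = 158.5000
κ_2(A)·‖δb‖/‖b‖ = 0.3261
solve Ax = b  →  x = [-60.1420 24.7258]
‖b‖₂ = 5.0000 and ‖x‖₂ = 65.0264
with δb = [0.0023 0.0100], A·Δx = δb → ‖Δx‖ = 0.1672
realised ‖Δx‖/‖x‖ = 0.0026
so the bound overstates the realised error by a factor of ≈ 126.8014 (computed from the unrounded values)

0.0026
0.3261


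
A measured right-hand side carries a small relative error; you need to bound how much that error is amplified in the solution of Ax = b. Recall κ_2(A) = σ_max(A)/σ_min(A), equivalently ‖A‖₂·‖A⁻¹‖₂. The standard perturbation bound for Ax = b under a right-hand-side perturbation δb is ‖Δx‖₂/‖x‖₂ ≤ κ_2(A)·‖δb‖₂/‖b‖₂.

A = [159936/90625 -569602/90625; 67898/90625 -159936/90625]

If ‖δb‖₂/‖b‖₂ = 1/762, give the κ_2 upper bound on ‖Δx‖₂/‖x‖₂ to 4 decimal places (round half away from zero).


M = AᵀA = [9660692/2628125 -32626944/2628125; -32626944/2628125 112008308/2628125]. tr(M)=973352/21025, det(M)=1336336/525625
eigenvalues of AᵀA: λ = (tr ± √(tr²−4·det))/2 = 1156/25, 1156/21025
σ_max=√(1156/25)=(34/5), σ_min=√(1156/21025)=(34/145) → κ = 29.0000
κ_2(A)·‖δb‖/‖b‖ = 0.0381

0.0381


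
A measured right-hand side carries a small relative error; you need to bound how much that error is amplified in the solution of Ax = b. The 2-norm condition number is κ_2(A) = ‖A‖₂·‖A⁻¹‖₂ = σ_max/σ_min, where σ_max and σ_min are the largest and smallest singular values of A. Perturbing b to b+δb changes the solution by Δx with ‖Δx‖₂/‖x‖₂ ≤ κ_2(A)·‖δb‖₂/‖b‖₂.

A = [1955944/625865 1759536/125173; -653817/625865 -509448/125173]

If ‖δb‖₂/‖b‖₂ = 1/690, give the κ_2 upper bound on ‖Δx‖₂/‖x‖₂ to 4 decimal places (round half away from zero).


AᵀA = [170127744025/15668279929 754927929000/15668279929; 754927929000/15668279929 3355504200000/15668279929]; tr = 2097342025/9320809, det = 36000000/9320809
eigenvalues of AᵀA: λ = (tr ± √(tr²−4·det))/2 = 225, 160000/9320809
σ_max=√225=15, σ_min=√(160000/9320809)=(400/3053) → κ = 114.4875
bound on ‖Δx‖/‖x‖: κ·ε = 114.4875·1/690 = 0.1659

0.1659


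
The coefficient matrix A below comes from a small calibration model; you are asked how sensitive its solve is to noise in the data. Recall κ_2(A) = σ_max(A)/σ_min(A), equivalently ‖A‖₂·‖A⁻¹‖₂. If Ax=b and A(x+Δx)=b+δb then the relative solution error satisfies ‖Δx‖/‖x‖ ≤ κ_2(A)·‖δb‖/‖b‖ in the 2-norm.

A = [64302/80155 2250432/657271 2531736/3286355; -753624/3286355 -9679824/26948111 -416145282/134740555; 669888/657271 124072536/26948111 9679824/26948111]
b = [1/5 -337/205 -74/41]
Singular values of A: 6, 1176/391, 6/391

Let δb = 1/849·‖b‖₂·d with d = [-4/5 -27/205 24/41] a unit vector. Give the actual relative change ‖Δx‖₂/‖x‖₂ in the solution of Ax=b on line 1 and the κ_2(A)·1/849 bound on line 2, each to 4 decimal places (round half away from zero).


0.0029
0.4605

largest singular value 6, smallest 6/391
κ = σ_max/σ_min = 6/(6/391) = 391.0000
bound on ‖Δx‖/‖x‖: κ·ε = 391.0000·1/849 = 0.4605
solve Ax = b  →  x = [63.5407 -14.2606 -2.5270]
‖b‖ = 2.4495, ‖x‖ = 65.1703
δb = ε·‖b‖·d = [-0.0023 -0.0004 0.0017]; solving A·Δx = δb gives ‖Δx‖ = 0.1880
realised ‖Δx‖/‖x‖ = 0.0029
so the bound overstates the realised error by a factor of ≈ 159.6339 (computed from the unrounded values)


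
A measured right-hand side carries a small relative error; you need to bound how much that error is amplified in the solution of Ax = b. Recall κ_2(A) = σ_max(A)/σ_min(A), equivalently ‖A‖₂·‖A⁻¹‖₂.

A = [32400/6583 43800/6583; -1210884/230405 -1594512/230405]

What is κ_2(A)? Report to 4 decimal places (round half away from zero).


158.9000

form AᵀA = [3272528016/63123025 4362890688/63123025; 4362890688/63123025 5817547584/63123025] with trace 363603024/2524921 and determinant 2073600/2524921
solving λ² − 363603024/2524921·λ + 2073600/2524921 = 0 gives λ = 144, 14400/2524921
so κ_2 = √(144 / (14400/2524921)) = 158.9000


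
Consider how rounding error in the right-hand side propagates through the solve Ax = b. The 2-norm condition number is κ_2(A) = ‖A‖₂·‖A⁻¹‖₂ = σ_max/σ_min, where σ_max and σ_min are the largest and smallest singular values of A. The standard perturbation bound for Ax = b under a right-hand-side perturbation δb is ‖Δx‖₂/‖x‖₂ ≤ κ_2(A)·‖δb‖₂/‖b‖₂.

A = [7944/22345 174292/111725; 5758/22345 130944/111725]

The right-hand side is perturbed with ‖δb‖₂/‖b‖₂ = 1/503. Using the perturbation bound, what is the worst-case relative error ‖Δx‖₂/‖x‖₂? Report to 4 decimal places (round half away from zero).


0.5417

form AᵀA = [3850468/19971961 85542048/99859805; 85542048/99859805 1900961296/499299025] with trace 1188116/297025 and determinant 64/297025
eigenvalues of AᵀA: λ = (tr ± √(tr²−4·det))/2 = 4, 16/297025
so κ_2 = √(4 / (16/297025)) = 272.5000
worst-case relative error ≤ 272.5000 × 1/503 = 0.5417


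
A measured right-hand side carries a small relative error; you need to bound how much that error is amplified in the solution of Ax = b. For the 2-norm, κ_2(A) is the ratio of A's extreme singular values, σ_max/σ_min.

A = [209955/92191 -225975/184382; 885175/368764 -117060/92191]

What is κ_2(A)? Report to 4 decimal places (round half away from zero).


280.5000

AᵀA = [1770312025/161696656 -118018875/20212082; -118018875/20212082 125894025/40424164]; tr = 7868125/559504, det = 5625/2238016
eigenvalues of AᵀA: λ = (tr ± √(tr²−4·det))/2 = 225/16, 25/139876
so κ_2 = √((225/16) / (25/139876)) = 280.5000


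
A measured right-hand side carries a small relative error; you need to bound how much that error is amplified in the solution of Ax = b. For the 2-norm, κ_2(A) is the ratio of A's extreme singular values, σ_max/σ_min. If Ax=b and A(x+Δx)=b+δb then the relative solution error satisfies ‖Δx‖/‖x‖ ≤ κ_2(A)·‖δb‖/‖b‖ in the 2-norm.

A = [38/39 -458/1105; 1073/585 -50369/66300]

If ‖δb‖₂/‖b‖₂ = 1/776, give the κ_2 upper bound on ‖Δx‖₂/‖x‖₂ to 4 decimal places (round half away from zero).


form AᵀA = [1476229/342225 -4100561/2281500; -4100561/2281500 11391649/15210000] with trace 4100689/810000 and determinant 1/2500
λ_max, λ_min = (4100689/810000 ± √16814600514721/656100000000)/2 = 81/16, 4/50625
σ_max=√(81/16)=(9/4), σ_min=√(4/50625)=(2/225) → κ = 253.1250
bound on ‖Δx‖/‖x‖: κ·ε = 253.1250·1/776 = 0.3262

0.3262


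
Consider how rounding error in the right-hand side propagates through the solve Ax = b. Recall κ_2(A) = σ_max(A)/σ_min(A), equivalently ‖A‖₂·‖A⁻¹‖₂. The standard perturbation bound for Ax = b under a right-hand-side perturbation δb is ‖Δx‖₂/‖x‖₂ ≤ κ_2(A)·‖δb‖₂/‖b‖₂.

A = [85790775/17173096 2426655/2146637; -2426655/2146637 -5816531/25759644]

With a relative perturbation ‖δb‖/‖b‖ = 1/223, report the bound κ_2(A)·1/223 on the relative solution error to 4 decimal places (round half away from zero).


0.8246

AᵀA = [4602576420225/175440348736 129443439895/21930043592; 129443439895/21930043592 524567685481/394740784656]; tr = 25890219229/939299904, det = 37515625/1669866496
eigenvalues of AᵀA: λ = (tr ± √(tr²−4·det))/2 = 441/16, 765625/939299904
κ_2(A) = √(λ_max/λ_min) = √((441/16) / (765625/939299904)) = 183.8880
bound on ‖Δx‖/‖x‖: κ·ε = 183.8880·1/223 = 0.8246


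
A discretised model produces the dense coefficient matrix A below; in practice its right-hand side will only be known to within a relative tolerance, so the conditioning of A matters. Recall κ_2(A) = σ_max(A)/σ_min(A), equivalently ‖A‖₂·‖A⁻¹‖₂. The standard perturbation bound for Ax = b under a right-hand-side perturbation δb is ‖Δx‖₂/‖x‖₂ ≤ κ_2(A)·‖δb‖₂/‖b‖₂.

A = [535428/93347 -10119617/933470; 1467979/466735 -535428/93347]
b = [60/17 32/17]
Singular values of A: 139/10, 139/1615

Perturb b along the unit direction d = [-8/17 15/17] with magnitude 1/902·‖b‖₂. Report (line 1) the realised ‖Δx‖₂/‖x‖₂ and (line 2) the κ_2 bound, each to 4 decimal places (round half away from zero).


from the listed singular values, σ₁ = 139/10, σ_n = 139/1615
condition number: (139/10) ÷ (139/1615) = 161.5000
κ_2(A)·‖δb‖/‖b‖ = 0.1790
solve Ax = b  →  x = [0.1354 -0.2539]
‖b‖ = 4.0000, ‖x‖ = 0.2878
with δb = [-0.0021 0.0039], A·Δx = δb → ‖Δx‖ = 0.0515
realised ‖Δx‖/‖x‖ = 0.1790
so the bound is sharp here: realised error equals the bound

0.1790
0.1790


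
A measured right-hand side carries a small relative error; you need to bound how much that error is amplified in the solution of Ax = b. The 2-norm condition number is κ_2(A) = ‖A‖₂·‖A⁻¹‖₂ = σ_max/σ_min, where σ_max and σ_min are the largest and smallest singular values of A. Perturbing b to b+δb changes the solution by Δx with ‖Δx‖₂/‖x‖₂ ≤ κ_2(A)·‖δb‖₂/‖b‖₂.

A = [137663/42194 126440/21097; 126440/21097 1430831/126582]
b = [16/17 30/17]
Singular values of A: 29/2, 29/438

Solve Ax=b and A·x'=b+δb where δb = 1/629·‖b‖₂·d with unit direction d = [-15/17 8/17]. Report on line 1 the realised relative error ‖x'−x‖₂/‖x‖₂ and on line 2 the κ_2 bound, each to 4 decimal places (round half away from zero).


0.3482
0.3482

largest singular value 29/2, smallest 29/438
condition number: (29/2) ÷ (29/438) = 219.0000
worst-case relative error ≤ 219.0000 × 1/629 = 0.3482
solve Ax = b  →  x = [0.0649 0.1217]
‖b‖ = 2.0000, ‖x‖ = 0.1379
Δx = A⁻¹·δb where δb = 1/629·2.0000·d; ‖Δx‖ = 0.0480
realised ‖Δx‖/‖x‖ = 0.3482
tightness: 0.3482 against a bound of 0.3482; the bound is attained (ratio 1)


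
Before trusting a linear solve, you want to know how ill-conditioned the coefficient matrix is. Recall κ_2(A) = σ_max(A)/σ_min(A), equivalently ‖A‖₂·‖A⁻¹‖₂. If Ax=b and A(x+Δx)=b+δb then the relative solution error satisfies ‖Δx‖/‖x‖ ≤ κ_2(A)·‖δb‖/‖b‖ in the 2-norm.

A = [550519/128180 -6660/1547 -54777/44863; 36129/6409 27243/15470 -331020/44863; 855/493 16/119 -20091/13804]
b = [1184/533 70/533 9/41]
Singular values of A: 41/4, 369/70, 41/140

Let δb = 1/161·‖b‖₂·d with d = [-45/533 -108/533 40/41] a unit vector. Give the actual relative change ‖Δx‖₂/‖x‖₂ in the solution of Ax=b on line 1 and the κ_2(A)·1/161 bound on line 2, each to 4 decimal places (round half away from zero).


from the listed singular values, σ₁ = 41/4, σ_n = 41/140
κ_2(A) = (41/4) / (41/140) = 35.0000
perturbation bound = 35.0000·1/161 = 0.2174
solve Ax = b  →  x = [0.1966 -0.3348 0.0525]
‖b‖₂ = 2.2361 and ‖x‖₂ = 0.3917
δb = ε·‖b‖·d = [-0.0012 -0.0028 0.0135]; solving A·Δx = δb gives ‖Δx‖ = 0.0474
dividing the unrounded norms, ‖Δx‖/‖x‖ = 0.1211
realised/bound (from unrounded values) ≈ 0.5569

0.1211
0.2174


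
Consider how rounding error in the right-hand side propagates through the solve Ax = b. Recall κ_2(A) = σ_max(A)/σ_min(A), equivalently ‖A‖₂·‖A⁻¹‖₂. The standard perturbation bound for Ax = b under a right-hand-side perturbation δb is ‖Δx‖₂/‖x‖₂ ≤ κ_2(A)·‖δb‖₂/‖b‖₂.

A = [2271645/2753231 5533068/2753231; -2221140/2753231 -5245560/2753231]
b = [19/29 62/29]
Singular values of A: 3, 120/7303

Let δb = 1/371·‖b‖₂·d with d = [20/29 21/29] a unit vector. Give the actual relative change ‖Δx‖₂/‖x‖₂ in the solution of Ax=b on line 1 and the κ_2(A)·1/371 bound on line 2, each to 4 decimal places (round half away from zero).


0.0030
0.4921

from the listed singular values, σ₁ = 3, σ_n = 120/7303
condition number: 3 ÷ (120/7303) = 182.5750
κ_2(A)·‖δb‖/‖b‖ = 0.4921
solve Ax = b  →  x = [-112.4821 46.5064]
‖b‖₂ = 2.2361 and ‖x‖₂ = 121.7171
re-solving with b+δb shifts x by Δx of norm 0.3668
relative error = 0.0030
tightness: 0.0030 against a bound of 0.4921 (unrounded ratio ≈ 0.0061)


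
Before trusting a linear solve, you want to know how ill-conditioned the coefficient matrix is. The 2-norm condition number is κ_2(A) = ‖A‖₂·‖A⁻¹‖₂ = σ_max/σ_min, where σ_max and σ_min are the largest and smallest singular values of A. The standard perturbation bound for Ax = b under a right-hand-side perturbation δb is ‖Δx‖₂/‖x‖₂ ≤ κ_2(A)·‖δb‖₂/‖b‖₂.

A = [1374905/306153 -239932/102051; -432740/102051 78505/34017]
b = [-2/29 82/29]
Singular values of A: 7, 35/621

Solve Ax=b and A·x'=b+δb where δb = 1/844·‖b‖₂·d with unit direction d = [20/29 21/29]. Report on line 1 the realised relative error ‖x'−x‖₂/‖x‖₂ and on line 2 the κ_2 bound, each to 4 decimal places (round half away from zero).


from the listed singular values, σ₁ = 7, σ_n = 35/621
κ_2(A) = 7 / (35/621) = 124.2000
κ_2(A)·‖δb‖/‖b‖ = 0.1472
solve Ax = b  →  x = [16.4471 31.4454]
‖b‖₂ = 2.8284 and ‖x‖₂ = 35.4869
δb = ε·‖b‖·d = [0.0023 0.0024]; solving A·Δx = δb gives ‖Δx‖ = 0.0595
relative error = 0.0017
tightness: 0.0017 against a bound of 0.1472 (unrounded ratio ≈ 0.0114)

0.0017
0.1472


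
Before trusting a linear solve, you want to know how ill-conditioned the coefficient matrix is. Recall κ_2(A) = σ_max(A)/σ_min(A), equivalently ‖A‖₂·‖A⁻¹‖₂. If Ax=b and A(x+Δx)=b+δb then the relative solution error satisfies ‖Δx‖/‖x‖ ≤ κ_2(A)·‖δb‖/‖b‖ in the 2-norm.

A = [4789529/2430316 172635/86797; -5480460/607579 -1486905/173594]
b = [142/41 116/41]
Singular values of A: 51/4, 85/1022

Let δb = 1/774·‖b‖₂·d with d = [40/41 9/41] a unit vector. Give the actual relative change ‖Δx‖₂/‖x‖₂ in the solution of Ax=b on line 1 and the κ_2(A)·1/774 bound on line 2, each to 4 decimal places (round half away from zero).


0.0014
0.1981

from the listed singular values, σ₁ = 51/4, σ_n = 85/1022
condition number: (51/4) ÷ (85/1022) = 153.3000
worst-case relative error ≤ 153.3000 × 1/774 = 0.1981
solve Ax = b  →  x = [-33.2819 34.7186]
‖b‖ = 4.4721, ‖x‖ = 48.0944
re-solving with b+δb shifts x by Δx of norm 0.0695
dividing the unrounded norms, ‖Δx‖/‖x‖ = 0.0014
tightness: 0.0014 against a bound of 0.1981 (unrounded ratio ≈ 0.0073)


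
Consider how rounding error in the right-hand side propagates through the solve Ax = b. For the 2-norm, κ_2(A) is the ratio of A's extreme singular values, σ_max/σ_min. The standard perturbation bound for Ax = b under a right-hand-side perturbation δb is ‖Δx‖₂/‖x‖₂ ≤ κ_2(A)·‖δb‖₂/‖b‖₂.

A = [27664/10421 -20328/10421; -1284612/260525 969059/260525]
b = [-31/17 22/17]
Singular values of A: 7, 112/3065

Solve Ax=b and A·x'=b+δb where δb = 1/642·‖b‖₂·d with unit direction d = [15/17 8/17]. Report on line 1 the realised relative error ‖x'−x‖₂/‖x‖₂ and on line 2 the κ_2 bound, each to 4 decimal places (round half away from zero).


from the listed singular values, σ₁ = 7, σ_n = 112/3065
condition number: 7 ÷ (112/3065) = 191.5625
worst-case relative error ≤ 191.5625 × 1/642 = 0.2984
solve Ax = b  →  x = [-16.6482 -21.7214]
2-norm of b is 2.2361; of x, 27.3676
with δb = [0.0031 0.0016], A·Δx = δb → ‖Δx‖ = 0.0953
realised ‖Δx‖/‖x‖ = 0.0035
tightness: 0.0035 against a bound of 0.2984 (unrounded ratio ≈ 0.0117)

0.0035
0.2984


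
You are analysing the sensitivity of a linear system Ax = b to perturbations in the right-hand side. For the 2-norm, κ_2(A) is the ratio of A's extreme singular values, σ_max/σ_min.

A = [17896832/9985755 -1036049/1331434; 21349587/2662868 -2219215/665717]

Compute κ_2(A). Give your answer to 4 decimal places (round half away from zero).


M = AᵀA = [64057608668089/949104608400 -444838694531/15818410140; -444838694531/15818410140 12357560021/1054560676]. tr(M)=444848595781/5616003600, det(M)=62742241/898560576
solving λ² − 444848595781/5616003600·λ + 62742241/898560576 = 0 gives λ = 7921/100, 198025/224640144
so κ_2 = √((7921/100) / (198025/224640144)) = 299.7600

299.7600


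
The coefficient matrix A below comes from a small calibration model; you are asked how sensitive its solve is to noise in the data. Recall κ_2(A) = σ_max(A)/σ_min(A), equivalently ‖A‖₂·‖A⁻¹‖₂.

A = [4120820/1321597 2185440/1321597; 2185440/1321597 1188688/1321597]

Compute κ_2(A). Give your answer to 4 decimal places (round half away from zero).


228.6500

AᵀA = [75284794000/6043663081 40150903680/6043663081; 40150903680/6043663081 21415664896/6043663081]; tr = 334603664/20912329, det = 102400/20912329
eigenvalues of AᵀA: λ = (tr ± √(tr²−4·det))/2 = 16, 6400/20912329
σ_max=√16=4, σ_min=√(6400/20912329)=(80/4573) → κ = 228.6500


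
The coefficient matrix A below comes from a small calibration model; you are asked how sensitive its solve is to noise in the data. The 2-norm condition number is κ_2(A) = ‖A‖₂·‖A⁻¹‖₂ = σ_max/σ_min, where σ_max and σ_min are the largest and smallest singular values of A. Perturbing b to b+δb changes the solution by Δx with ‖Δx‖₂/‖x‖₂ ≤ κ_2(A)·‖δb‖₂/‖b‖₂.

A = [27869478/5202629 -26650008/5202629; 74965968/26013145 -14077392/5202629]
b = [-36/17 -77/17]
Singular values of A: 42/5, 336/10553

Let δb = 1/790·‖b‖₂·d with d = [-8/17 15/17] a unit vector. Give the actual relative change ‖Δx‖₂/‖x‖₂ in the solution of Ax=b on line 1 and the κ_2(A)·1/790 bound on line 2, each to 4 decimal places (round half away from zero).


0.0021
0.3340

from the listed singular values, σ₁ = 42/5, σ_n = 336/10553
κ_2(A) = (42/5) / (336/10553) = 263.8250
worst-case relative error ≤ 263.8250 × 1/790 = 0.3340
solve Ax = b  →  x = [-65.3264 -67.9022]
2-norm of b is 5.0000; of x, 94.2244
with δb = [-0.0030 0.0056], A·Δx = δb → ‖Δx‖ = 0.1988
realised ‖Δx‖/‖x‖ = 0.0021
tightness: 0.0021 against a bound of 0.3340 (unrounded ratio ≈ 0.0063)


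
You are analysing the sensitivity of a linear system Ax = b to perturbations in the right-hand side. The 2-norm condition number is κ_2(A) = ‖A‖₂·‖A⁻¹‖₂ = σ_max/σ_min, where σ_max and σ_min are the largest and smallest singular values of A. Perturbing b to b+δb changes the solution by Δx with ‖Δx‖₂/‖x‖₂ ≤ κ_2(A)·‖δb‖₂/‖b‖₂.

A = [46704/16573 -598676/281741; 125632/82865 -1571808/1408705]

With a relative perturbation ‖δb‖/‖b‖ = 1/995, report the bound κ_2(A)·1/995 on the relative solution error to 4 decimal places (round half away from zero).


AᵀA = [70314989824/6866608225 -52734322368/6866608225; -52734322368/6866608225 39553301776/6866608225]; tr = 4394731664/274664329, det = 1638400/274664329
solving λ² − 4394731664/274664329·λ + 1638400/274664329 = 0 gives λ = 16, 102400/274664329
so κ_2 = √(16 / (102400/274664329)) = 207.1625
bound on ‖Δx‖/‖x‖: κ·ε = 207.1625·1/995 = 0.2082

0.2082


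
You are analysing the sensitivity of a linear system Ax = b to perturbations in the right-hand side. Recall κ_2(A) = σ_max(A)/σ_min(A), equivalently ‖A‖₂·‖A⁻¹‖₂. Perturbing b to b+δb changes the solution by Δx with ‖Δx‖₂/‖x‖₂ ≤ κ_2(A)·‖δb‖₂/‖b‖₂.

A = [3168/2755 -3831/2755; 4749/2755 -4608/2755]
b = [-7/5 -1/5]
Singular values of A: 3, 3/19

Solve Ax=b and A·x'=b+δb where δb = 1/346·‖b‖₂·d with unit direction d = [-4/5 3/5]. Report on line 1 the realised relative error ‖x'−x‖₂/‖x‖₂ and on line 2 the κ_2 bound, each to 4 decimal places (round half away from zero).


σ_max = 3, σ_min = 3/19
κ = σ_max/σ_min = 3/(3/19) = 19.0000
worst-case relative error ≤ 19.0000 × 1/346 = 0.0549
solve Ax = b  →  x = [4.3563 4.6092]
‖b‖₂ = 1.4142 and ‖x‖₂ = 6.3421
Δx = A⁻¹·δb where δb = 1/346·1.4142·d; ‖Δx‖ = 0.0259
realised ‖Δx‖/‖x‖ = 0.0041
so the bound overstates the realised error by a factor of ≈ 13.4536 (computed from the unrounded values)

0.0041
0.0549


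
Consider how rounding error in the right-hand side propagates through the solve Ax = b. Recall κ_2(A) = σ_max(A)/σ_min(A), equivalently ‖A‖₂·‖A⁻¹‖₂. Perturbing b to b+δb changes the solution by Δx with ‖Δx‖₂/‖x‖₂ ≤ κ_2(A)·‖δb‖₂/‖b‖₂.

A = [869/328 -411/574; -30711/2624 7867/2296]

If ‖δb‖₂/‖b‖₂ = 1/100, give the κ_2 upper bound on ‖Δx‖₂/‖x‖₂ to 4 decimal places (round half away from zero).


2.2400

form AᵀA = [589825/4096 -150525/3584; -150525/3584 38425/3136] with trace 31360625/200704 and determinant 390625/802816
solving λ² − 31360625/200704·λ + 390625/802816 = 0 gives λ = 625/4, 625/200704
κ_2(A) = √(λ_max/λ_min) = √((625/4) / (625/200704)) = 224.0000
perturbation bound = 224.0000·1/100 = 2.2400


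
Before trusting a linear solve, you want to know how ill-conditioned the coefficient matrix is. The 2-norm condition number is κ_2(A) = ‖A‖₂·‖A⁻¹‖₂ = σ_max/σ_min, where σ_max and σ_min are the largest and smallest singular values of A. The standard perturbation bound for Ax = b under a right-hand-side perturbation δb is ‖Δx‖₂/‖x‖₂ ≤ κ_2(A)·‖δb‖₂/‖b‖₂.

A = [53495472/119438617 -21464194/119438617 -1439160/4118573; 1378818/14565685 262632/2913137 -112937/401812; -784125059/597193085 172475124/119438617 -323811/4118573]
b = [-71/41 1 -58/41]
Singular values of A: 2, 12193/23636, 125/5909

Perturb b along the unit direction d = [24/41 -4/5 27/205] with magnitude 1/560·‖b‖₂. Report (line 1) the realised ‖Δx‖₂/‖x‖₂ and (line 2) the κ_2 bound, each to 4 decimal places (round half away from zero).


0.0022
0.1688

largest singular value 2, smallest 125/5909
κ = σ_max/σ_min = 2/(125/5909) = 94.5440
bound on ‖Δx‖/‖x‖: κ·ε = 94.5440·1/560 = 0.1688
solve Ax = b  →  x = [-60.7242 -58.5230 -42.7809]
‖b‖₂ = 2.4495 and ‖x‖₂ = 94.5652
Δx = A⁻¹·δb where δb = 1/560·2.4495·d; ‖Δx‖ = 0.2068
relative error = 0.0022
tightness: 0.0022 against a bound of 0.1688 (unrounded ratio ≈ 0.0130)


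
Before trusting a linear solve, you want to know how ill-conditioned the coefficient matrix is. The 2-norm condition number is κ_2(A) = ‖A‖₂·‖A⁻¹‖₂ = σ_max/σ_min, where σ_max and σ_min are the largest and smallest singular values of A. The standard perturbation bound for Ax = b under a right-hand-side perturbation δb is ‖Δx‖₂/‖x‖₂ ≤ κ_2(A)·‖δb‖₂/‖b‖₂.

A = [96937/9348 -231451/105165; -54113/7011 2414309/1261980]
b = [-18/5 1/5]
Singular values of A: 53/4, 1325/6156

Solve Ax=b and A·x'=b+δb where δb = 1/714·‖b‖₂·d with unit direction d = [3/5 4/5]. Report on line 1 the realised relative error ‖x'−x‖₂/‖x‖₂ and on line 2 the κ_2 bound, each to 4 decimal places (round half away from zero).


largest singular value 53/4, smallest 1325/6156
κ = σ_max/σ_min = (53/4)/(1325/6156) = 61.5600
κ_2(A)·‖δb‖/‖b‖ = 0.0862
solve Ax = b  →  x = [-2.2606 -9.0157]
2-norm of b is 3.6056; of x, 9.2948
Δx = A⁻¹·δb where δb = 1/714·3.6056·d; ‖Δx‖ = 0.0235
relative error = 0.0025
realised/bound (from unrounded values) ≈ 0.0293

0.0025
0.0862
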